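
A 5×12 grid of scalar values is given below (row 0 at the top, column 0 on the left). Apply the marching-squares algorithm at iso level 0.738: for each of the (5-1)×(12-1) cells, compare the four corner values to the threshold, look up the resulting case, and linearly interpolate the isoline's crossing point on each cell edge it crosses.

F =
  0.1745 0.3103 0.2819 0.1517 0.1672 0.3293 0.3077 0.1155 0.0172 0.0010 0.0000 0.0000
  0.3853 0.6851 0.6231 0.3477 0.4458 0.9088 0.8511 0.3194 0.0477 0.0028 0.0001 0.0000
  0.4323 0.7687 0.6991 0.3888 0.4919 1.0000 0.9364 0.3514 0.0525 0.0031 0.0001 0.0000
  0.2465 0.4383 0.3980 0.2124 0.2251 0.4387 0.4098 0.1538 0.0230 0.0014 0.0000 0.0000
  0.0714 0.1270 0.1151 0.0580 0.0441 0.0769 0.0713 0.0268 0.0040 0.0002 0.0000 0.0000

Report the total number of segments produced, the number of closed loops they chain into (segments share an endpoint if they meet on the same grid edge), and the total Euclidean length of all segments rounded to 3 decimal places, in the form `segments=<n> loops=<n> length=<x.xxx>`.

cell (0,4): code 0100 → (0.705,5.000)–(1.000,4.631)
cell (0,5): code 1100 → (0.792,6.000)–(0.705,5.000)
cell (0,6): code 1000 → (1.000,6.213)–(0.792,6.000)
cell (1,0): code 0100 → (1.633,1.000)–(2.000,0.909)
cell (1,1): code 1000 → (2.000,1.441)–(1.633,1.000)
cell (1,4): code 0110 → (1.000,4.631)–(2.000,4.484)
cell (1,6): code 1001 → (2.000,6.339)–(1.000,6.213)
cell (2,0): code 0010 → (2.000,0.909)–(2.093,1.000)
cell (2,1): code 0001 → (2.093,1.000)–(2.000,1.441)
cell (2,4): code 0010 → (2.000,4.484)–(2.467,5.000)
cell (2,5): code 0011 → (2.467,5.000)–(2.377,6.000)
cell (2,6): code 0001 → (2.377,6.000)–(2.000,6.339)
total: 12 segments, chained into 2 closed loop(s), length Σ = 7.532047

segments=12 loops=2 length=7.532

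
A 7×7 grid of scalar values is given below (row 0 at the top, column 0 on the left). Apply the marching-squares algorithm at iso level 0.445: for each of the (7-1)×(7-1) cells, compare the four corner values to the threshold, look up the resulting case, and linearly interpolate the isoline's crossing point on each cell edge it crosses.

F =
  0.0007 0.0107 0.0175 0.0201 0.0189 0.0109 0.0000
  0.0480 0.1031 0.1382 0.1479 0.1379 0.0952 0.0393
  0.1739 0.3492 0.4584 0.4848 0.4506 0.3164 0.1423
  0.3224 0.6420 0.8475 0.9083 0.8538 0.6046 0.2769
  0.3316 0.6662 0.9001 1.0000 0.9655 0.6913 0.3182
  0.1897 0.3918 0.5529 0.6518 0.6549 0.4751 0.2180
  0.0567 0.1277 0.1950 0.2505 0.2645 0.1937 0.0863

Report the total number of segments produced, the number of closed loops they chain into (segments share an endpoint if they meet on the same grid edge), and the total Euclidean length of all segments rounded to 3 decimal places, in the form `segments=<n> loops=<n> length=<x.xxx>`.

cell (1,1): code 0100 → (1.958,2.000)–(2.000,1.877)
cell (1,2): code 1100 → (1.882,3.000)–(1.958,2.000)
cell (1,3): code 1100 → (1.982,4.000)–(1.882,3.000)
cell (1,4): code 1000 → (2.000,4.042)–(1.982,4.000)
cell (2,0): code 0100 → (2.327,1.000)–(3.000,0.384)
cell (2,1): code 1110 → (2.000,1.877)–(2.327,1.000)
cell (2,4): code 1101 → (2.446,5.000)–(2.000,4.042)
cell (2,5): code 1000 → (3.000,5.487)–(2.446,5.000)
cell (3,0): code 0110 → (3.000,0.384)–(4.000,0.339)
cell (3,5): code 1001 → (4.000,5.660)–(3.000,5.487)
cell (4,0): code 0010 → (4.000,0.339)–(4.806,1.000)
cell (4,1): code 0111 → (4.806,1.000)–(5.000,1.330)
cell (4,5): code 1001 → (5.000,5.117)–(4.000,5.660)
cell (5,1): code 0010 → (5.000,1.330)–(5.301,2.000)
cell (5,2): code 0011 → (5.301,2.000)–(5.515,3.000)
cell (5,3): code 0011 → (5.515,3.000)–(5.538,4.000)
cell (5,4): code 0011 → (5.538,4.000)–(5.107,5.000)
cell (5,5): code 0001 → (5.107,5.000)–(5.000,5.117)
total: 18 segments, chained into 1 closed loop(s), length Σ = 14.410344

segments=18 loops=1 length=14.410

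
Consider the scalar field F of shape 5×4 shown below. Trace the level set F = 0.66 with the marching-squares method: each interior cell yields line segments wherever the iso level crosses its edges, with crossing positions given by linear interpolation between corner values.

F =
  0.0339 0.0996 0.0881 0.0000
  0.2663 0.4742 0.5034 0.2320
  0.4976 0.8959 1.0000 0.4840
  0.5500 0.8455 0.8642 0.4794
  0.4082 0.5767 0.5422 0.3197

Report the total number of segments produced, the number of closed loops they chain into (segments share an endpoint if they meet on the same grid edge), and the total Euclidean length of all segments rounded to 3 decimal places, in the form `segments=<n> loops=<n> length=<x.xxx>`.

cell (1,0): code 0100 → (1.441,1.000)–(2.000,0.408)
cell (1,1): code 1100 → (1.315,2.000)–(1.441,1.000)
cell (1,2): code 1000 → (2.000,2.659)–(1.315,2.000)
cell (2,0): code 0110 → (2.000,0.408)–(3.000,0.372)
cell (2,2): code 1001 → (3.000,2.531)–(2.000,2.659)
cell (3,0): code 0010 → (3.000,0.372)–(3.690,1.000)
cell (3,1): code 0011 → (3.690,1.000)–(3.634,2.000)
cell (3,2): code 0001 → (3.634,2.000)–(3.000,2.531)
total: 8 segments, chained into 1 closed loop(s), length Σ = 7.542911

segments=8 loops=1 length=7.543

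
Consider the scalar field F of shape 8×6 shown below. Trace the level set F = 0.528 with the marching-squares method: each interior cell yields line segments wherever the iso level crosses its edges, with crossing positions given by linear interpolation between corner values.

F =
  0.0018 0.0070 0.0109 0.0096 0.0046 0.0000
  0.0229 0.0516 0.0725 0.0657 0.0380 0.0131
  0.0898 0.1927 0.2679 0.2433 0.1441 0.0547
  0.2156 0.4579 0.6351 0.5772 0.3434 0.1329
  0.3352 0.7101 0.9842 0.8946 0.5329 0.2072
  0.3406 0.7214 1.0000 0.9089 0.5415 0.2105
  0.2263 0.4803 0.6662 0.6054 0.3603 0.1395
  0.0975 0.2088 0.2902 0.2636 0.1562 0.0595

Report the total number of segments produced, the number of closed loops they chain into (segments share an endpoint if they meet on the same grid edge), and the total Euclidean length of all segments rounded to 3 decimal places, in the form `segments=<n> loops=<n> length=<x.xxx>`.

cell (2,1): code 0100 → (2.708,2.000)–(3.000,1.396)
cell (2,2): code 1100 → (2.853,3.000)–(2.708,2.000)
cell (2,3): code 1000 → (3.000,3.210)–(2.853,3.000)
cell (3,0): code 0100 → (3.278,1.000)–(4.000,0.514)
cell (3,1): code 1110 → (3.000,1.396)–(3.278,1.000)
cell (3,3): code 1101 → (3.974,4.000)–(3.000,3.210)
cell (3,4): code 1000 → (4.000,4.015)–(3.974,4.000)
cell (4,0): code 0110 → (4.000,0.514)–(5.000,0.492)
cell (4,4): code 1001 → (5.000,4.041)–(4.000,4.015)
cell (5,0): code 0010 → (5.000,0.492)–(5.802,1.000)
cell (5,1): code 0111 → (5.802,1.000)–(6.000,1.257)
cell (5,3): code 1011 → (6.000,3.316)–(5.075,4.000)
cell (5,4): code 0001 → (5.075,4.000)–(5.000,4.041)
cell (6,1): code 0010 → (6.000,1.257)–(6.368,2.000)
cell (6,2): code 0011 → (6.368,2.000)–(6.226,3.000)
cell (6,3): code 0001 → (6.226,3.000)–(6.000,3.316)
total: 16 segments, chained into 1 closed loop(s), length Σ = 11.313606

segments=16 loops=1 length=11.314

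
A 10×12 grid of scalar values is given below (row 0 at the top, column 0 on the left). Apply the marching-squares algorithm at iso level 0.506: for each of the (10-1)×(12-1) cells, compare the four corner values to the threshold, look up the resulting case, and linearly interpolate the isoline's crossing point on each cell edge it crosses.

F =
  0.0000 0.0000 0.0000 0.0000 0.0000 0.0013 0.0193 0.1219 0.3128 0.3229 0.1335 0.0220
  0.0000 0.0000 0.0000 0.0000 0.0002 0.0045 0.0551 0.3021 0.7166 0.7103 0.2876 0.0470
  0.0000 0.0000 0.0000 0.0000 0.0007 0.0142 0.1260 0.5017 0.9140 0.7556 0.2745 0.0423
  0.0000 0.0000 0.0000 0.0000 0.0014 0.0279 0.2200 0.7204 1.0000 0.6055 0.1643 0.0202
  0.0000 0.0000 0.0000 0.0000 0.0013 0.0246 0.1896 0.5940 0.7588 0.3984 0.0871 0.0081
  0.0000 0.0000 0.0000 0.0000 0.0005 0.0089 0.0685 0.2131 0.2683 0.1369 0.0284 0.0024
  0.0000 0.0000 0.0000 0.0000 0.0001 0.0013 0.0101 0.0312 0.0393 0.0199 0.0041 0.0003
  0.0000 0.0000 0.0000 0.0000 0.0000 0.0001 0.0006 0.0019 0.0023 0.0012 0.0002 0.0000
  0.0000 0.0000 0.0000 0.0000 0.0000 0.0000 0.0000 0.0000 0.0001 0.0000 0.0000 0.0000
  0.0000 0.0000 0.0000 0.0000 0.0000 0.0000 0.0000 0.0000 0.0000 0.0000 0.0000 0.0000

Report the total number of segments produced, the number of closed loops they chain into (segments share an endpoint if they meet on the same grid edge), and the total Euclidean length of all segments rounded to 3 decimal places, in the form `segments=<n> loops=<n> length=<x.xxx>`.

cell (0,7): code 0100 → (0.478,8.000)–(1.000,7.492)
cell (0,8): code 1100 → (0.473,9.000)–(0.478,8.000)
cell (0,9): code 1000 → (1.000,9.483)–(0.473,9.000)
cell (1,7): code 0110 → (1.000,7.492)–(2.000,7.010)
cell (1,9): code 1001 → (2.000,9.519)–(1.000,9.483)
cell (2,6): code 0100 → (2.020,7.000)–(3.000,6.572)
cell (2,7): code 1110 → (2.000,7.010)–(2.020,7.000)
cell (2,9): code 1001 → (3.000,9.226)–(2.000,9.519)
cell (3,6): code 0110 → (3.000,6.572)–(4.000,6.782)
cell (3,8): code 1011 → (4.000,8.701)–(3.480,9.000)
cell (3,9): code 0001 → (3.480,9.000)–(3.000,9.226)
cell (4,6): code 0010 → (4.000,6.782)–(4.231,7.000)
cell (4,7): code 0011 → (4.231,7.000)–(4.515,8.000)
cell (4,8): code 0001 → (4.515,8.000)–(4.000,8.701)
total: 14 segments, chained into 1 closed loop(s), length Σ = 11.067651

segments=14 loops=1 length=11.068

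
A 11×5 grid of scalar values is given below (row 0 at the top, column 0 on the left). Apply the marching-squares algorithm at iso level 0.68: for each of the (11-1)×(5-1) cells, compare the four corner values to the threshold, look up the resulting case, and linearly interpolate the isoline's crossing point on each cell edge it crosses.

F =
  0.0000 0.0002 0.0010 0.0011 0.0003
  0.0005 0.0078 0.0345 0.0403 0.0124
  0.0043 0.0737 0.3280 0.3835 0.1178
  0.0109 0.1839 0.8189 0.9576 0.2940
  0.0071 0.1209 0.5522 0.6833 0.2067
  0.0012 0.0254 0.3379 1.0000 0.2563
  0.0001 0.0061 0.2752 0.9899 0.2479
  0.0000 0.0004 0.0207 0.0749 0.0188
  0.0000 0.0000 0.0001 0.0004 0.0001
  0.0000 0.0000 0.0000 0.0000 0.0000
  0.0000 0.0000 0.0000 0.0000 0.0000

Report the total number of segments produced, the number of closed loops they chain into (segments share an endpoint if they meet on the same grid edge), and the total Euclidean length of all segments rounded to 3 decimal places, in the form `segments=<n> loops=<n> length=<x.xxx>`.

cell (2,1): code 0100 → (2.717,2.000)–(3.000,1.781)
cell (2,2): code 1100 → (2.516,3.000)–(2.717,2.000)
cell (2,3): code 1000 → (3.000,3.418)–(2.516,3.000)
cell (3,1): code 0010 → (3.000,1.781)–(3.521,2.000)
cell (3,2): code 0111 → (3.521,2.000)–(4.000,2.975)
cell (3,3): code 1001 → (4.000,3.007)–(3.000,3.418)
cell (4,2): code 0110 → (4.000,2.975)–(5.000,2.517)
cell (4,3): code 1001 → (5.000,3.430)–(4.000,3.007)
cell (5,2): code 0110 → (5.000,2.517)–(6.000,2.566)
cell (5,3): code 1001 → (6.000,3.418)–(5.000,3.430)
cell (6,2): code 0010 → (6.000,2.566)–(6.339,3.000)
cell (6,3): code 0001 → (6.339,3.000)–(6.000,3.418)
total: 12 segments, chained into 1 closed loop(s), length Σ = 10.024496

segments=12 loops=1 length=10.024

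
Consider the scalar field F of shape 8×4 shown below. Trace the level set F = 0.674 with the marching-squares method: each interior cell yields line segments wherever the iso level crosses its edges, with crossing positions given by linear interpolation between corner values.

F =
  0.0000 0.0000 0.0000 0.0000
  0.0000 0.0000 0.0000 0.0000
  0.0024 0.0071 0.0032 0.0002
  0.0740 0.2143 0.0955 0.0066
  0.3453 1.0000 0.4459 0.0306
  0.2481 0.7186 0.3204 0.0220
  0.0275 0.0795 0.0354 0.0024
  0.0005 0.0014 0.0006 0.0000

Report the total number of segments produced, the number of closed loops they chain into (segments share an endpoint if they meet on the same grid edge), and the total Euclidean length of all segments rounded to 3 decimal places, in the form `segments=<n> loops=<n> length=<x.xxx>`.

segments=6 loops=1 length=3.804

cell (3,0): code 0100 → (3.585,1.000)–(4.000,0.502)
cell (3,1): code 1000 → (4.000,1.588)–(3.585,1.000)
cell (4,0): code 0110 → (4.000,0.502)–(5.000,0.905)
cell (4,1): code 1001 → (5.000,1.112)–(4.000,1.588)
cell (5,0): code 0010 → (5.000,0.905)–(5.070,1.000)
cell (5,1): code 0001 → (5.070,1.000)–(5.000,1.112)
total: 6 segments, chained into 1 closed loop(s), length Σ = 3.803616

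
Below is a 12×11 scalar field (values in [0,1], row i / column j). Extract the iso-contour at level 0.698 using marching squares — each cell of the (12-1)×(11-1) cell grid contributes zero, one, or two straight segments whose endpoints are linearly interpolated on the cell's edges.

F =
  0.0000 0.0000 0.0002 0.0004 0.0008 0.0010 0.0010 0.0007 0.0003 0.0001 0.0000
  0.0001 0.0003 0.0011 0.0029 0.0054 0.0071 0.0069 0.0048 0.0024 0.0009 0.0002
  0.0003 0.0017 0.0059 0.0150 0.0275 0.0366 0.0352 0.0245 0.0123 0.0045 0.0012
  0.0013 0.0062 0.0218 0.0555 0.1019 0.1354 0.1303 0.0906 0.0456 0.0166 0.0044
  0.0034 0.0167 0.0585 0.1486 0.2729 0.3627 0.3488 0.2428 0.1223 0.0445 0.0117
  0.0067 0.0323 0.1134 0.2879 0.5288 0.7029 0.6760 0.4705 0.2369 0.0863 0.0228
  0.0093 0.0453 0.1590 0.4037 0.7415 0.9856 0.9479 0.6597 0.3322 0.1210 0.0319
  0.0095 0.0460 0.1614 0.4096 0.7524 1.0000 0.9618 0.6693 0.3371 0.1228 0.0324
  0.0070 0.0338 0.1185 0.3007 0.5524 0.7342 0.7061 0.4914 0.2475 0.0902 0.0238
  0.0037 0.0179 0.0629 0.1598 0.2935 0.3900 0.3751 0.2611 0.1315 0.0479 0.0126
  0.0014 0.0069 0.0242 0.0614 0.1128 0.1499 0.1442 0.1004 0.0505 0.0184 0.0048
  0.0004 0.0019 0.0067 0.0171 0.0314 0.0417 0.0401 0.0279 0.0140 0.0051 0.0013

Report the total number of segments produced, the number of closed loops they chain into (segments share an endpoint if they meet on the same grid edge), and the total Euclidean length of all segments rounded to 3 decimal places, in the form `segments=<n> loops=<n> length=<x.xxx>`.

cell (4,4): code 0100 → (4.986,5.000)–(5.000,4.972)
cell (4,5): code 1000 → (5.000,5.182)–(4.986,5.000)
cell (5,3): code 0100 → (5.795,4.000)–(6.000,3.871)
cell (5,4): code 1110 → (5.000,4.972)–(5.795,4.000)
cell (5,5): code 1101 → (5.081,6.000)–(5.000,5.182)
cell (5,6): code 1000 → (6.000,6.867)–(5.081,6.000)
cell (6,3): code 0110 → (6.000,3.871)–(7.000,3.841)
cell (6,6): code 1001 → (7.000,6.902)–(6.000,6.867)
cell (7,3): code 0010 → (7.000,3.841)–(7.272,4.000)
cell (7,4): code 0111 → (7.272,4.000)–(8.000,4.801)
cell (7,6): code 1001 → (8.000,6.038)–(7.000,6.902)
cell (8,4): code 0010 → (8.000,4.801)–(8.105,5.000)
cell (8,5): code 0011 → (8.105,5.000)–(8.024,6.000)
cell (8,6): code 0001 → (8.024,6.000)–(8.000,6.038)
total: 14 segments, chained into 1 closed loop(s), length Σ = 9.790656

segments=14 loops=1 length=9.791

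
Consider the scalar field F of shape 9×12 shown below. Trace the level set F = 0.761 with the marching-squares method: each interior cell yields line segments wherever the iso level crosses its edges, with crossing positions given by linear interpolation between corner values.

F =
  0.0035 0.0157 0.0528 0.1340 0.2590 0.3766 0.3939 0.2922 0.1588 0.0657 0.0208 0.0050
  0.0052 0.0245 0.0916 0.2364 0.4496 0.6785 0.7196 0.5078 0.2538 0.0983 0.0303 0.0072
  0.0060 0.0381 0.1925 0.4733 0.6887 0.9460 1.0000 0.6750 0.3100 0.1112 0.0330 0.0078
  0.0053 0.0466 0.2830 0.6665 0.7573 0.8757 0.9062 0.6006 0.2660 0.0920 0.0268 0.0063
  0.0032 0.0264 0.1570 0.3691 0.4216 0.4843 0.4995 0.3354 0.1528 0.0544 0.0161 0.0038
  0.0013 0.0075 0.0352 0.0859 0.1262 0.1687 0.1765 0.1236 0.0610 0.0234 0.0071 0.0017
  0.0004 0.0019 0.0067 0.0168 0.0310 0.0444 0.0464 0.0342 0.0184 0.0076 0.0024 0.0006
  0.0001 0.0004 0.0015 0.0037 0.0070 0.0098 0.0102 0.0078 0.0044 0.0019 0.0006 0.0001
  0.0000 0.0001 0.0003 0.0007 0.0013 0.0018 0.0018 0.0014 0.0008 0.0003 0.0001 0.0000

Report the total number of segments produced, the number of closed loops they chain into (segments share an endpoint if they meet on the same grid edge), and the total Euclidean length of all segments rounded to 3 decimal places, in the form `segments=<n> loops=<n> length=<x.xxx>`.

segments=8 loops=1 length=7.809

cell (1,4): code 0100 → (1.308,5.000)–(2.000,4.281)
cell (1,5): code 1100 → (1.148,6.000)–(1.308,5.000)
cell (1,6): code 1000 → (2.000,6.735)–(1.148,6.000)
cell (2,4): code 0110 → (2.000,4.281)–(3.000,4.031)
cell (2,6): code 1001 → (3.000,6.475)–(2.000,6.735)
cell (3,4): code 0010 → (3.000,4.031)–(3.293,5.000)
cell (3,5): code 0011 → (3.293,5.000)–(3.357,6.000)
cell (3,6): code 0001 → (3.357,6.000)–(3.000,6.475)
total: 8 segments, chained into 1 closed loop(s), length Σ = 7.808703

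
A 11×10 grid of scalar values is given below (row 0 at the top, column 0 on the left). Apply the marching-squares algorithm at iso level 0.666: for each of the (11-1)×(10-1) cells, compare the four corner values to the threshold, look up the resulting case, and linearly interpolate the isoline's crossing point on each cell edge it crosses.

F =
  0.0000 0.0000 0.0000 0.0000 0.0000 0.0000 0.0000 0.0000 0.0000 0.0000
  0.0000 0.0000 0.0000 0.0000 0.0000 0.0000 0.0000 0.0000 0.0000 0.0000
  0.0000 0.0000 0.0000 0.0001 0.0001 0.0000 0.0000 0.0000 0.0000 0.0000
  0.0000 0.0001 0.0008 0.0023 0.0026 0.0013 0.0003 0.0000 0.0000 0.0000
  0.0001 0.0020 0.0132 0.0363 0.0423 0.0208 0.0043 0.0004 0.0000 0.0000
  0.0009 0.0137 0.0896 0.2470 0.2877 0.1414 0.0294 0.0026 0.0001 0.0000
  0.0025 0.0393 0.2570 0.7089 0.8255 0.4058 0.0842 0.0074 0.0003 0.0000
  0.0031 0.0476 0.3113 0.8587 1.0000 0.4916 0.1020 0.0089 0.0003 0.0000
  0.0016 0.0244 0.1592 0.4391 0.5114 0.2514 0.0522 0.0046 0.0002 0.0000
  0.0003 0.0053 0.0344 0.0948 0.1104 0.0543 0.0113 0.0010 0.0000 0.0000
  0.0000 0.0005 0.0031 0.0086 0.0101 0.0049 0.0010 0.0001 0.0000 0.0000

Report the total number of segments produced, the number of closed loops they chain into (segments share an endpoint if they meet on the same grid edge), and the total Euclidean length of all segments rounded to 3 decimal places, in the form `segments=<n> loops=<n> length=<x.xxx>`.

cell (5,2): code 0100 → (5.907,3.000)–(6.000,2.905)
cell (5,3): code 1100 → (5.703,4.000)–(5.907,3.000)
cell (5,4): code 1000 → (6.000,4.380)–(5.703,4.000)
cell (6,2): code 0110 → (6.000,2.905)–(7.000,2.648)
cell (6,4): code 1001 → (7.000,4.657)–(6.000,4.380)
cell (7,2): code 0010 → (7.000,2.648)–(7.459,3.000)
cell (7,3): code 0011 → (7.459,3.000)–(7.684,4.000)
cell (7,4): code 0001 → (7.684,4.000)–(7.000,4.657)
total: 8 segments, chained into 1 closed loop(s), length Σ = 6.257164

segments=8 loops=1 length=6.257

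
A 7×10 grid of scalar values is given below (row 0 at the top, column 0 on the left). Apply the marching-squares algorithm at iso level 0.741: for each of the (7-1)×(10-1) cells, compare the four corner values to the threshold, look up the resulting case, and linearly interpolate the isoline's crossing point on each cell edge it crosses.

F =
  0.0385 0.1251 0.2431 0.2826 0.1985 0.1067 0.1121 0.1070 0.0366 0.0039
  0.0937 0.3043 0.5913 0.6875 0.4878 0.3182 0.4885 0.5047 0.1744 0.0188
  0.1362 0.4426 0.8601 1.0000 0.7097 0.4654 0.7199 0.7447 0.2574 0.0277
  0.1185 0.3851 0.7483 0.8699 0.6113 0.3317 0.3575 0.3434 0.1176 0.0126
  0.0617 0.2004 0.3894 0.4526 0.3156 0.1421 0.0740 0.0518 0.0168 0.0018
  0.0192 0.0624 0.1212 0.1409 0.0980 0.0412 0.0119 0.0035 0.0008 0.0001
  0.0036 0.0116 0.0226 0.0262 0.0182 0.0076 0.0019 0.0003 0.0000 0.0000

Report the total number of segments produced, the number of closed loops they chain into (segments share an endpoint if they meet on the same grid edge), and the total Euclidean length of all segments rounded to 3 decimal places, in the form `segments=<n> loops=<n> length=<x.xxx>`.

segments=12 loops=2 length=6.910

cell (1,1): code 0100 → (1.557,2.000)–(2.000,1.715)
cell (1,2): code 1100 → (1.171,3.000)–(1.557,2.000)
cell (1,3): code 1000 → (2.000,3.892)–(1.171,3.000)
cell (1,6): code 0100 → (1.985,7.000)–(2.000,6.851)
cell (1,7): code 1000 → (2.000,7.008)–(1.985,7.000)
cell (2,1): code 0110 → (2.000,1.715)–(3.000,1.980)
cell (2,3): code 1001 → (3.000,3.498)–(2.000,3.892)
cell (2,6): code 0010 → (2.000,6.851)–(2.009,7.000)
cell (2,7): code 0001 → (2.009,7.000)–(2.000,7.008)
cell (3,1): code 0010 → (3.000,1.980)–(3.020,2.000)
cell (3,2): code 0011 → (3.020,2.000)–(3.309,3.000)
cell (3,3): code 0001 → (3.309,3.000)–(3.000,3.498)
total: 12 segments, chained into 2 closed loop(s), length Σ = 6.910197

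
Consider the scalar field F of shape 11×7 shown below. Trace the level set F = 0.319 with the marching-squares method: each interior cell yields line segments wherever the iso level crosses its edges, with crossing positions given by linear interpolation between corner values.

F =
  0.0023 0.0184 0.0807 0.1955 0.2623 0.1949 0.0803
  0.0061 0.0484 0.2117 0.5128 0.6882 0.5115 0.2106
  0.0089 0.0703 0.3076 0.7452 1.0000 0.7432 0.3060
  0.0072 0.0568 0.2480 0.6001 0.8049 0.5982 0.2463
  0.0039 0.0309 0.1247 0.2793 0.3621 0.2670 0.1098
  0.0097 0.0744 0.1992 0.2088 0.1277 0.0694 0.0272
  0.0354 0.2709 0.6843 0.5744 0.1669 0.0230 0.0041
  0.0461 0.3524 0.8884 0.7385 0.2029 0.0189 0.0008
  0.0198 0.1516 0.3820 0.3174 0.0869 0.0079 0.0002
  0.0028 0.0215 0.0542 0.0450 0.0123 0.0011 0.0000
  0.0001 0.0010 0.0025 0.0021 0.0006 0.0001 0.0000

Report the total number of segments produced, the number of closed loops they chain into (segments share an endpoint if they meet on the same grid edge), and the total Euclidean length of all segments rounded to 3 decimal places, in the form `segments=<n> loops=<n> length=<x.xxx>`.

cell (0,2): code 0100 → (0.389,3.000)–(1.000,2.356)
cell (0,3): code 1100 → (0.133,4.000)–(0.389,3.000)
cell (0,4): code 1100 → (0.392,5.000)–(0.133,4.000)
cell (0,5): code 1000 → (1.000,5.640)–(0.392,5.000)
cell (1,2): code 0110 → (1.000,2.356)–(2.000,2.026)
cell (1,5): code 1001 → (2.000,5.970)–(1.000,5.640)
cell (2,2): code 0110 → (2.000,2.026)–(3.000,2.202)
cell (2,5): code 1001 → (3.000,5.793)–(2.000,5.970)
cell (3,2): code 0010 → (3.000,2.202)–(3.876,3.000)
cell (3,3): code 0111 → (3.876,3.000)–(4.000,3.479)
cell (3,4): code 1011 → (4.000,4.453)–(3.843,5.000)
cell (3,5): code 0001 → (3.843,5.000)–(3.000,5.793)
cell (4,3): code 0010 → (4.000,3.479)–(4.184,4.000)
cell (4,4): code 0001 → (4.184,4.000)–(4.000,4.453)
cell (5,1): code 0100 → (5.247,2.000)–(6.000,1.116)
cell (5,2): code 1100 → (5.301,3.000)–(5.247,2.000)
cell (5,3): code 1000 → (6.000,3.627)–(5.301,3.000)
cell (6,0): code 0100 → (6.590,1.000)–(7.000,0.891)
cell (6,1): code 1110 → (6.000,1.116)–(6.590,1.000)
cell (6,3): code 1001 → (7.000,3.783)–(6.000,3.627)
cell (7,0): code 0010 → (7.000,0.891)–(7.166,1.000)
cell (7,1): code 0111 → (7.166,1.000)–(8.000,1.727)
cell (7,2): code 1011 → (8.000,2.975)–(7.996,3.000)
cell (7,3): code 0001 → (7.996,3.000)–(7.000,3.783)
cell (8,1): code 0010 → (8.000,1.727)–(8.192,2.000)
cell (8,2): code 0001 → (8.192,2.000)–(8.000,2.975)
total: 26 segments, chained into 2 closed loop(s), length Σ = 21.484570

segments=26 loops=2 length=21.485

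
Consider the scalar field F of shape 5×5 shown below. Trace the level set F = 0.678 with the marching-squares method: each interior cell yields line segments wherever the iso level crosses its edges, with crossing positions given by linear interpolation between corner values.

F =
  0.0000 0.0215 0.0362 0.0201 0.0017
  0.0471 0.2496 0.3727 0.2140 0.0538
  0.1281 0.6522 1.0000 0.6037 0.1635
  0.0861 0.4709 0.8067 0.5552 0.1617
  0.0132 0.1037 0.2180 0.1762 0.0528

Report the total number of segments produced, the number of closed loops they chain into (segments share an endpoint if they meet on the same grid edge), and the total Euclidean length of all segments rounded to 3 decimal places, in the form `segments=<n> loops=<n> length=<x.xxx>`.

segments=6 loops=1 length=5.199

cell (1,1): code 0100 → (1.487,2.000)–(2.000,1.074)
cell (1,2): code 1000 → (2.000,2.813)–(1.487,2.000)
cell (2,1): code 0110 → (2.000,1.074)–(3.000,1.617)
cell (2,2): code 1001 → (3.000,2.512)–(2.000,2.813)
cell (3,1): code 0010 → (3.000,1.617)–(3.219,2.000)
cell (3,2): code 0001 → (3.219,2.000)–(3.000,2.512)
total: 6 segments, chained into 1 closed loop(s), length Σ = 5.199337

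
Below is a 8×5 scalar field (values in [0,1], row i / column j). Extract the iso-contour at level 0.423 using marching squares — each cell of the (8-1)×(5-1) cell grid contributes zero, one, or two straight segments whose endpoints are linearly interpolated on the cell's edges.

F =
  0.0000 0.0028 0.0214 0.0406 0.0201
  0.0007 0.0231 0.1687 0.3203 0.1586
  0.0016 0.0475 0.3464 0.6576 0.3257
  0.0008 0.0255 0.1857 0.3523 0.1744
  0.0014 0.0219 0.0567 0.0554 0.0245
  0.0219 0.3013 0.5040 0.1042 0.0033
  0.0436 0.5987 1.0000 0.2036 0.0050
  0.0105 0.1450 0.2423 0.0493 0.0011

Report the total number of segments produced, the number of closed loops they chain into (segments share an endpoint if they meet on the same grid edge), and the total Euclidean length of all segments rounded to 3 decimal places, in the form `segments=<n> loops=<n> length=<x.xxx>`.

cell (1,2): code 0100 → (1.304,3.000)–(2.000,2.246)
cell (1,3): code 1000 → (2.000,3.707)–(1.304,3.000)
cell (2,2): code 0010 → (2.000,2.246)–(2.768,3.000)
cell (2,3): code 0001 → (2.768,3.000)–(2.000,3.707)
cell (4,1): code 0100 → (4.819,2.000)–(5.000,1.600)
cell (4,2): code 1000 → (5.000,2.203)–(4.819,2.000)
cell (5,0): code 0100 → (5.409,1.000)–(6.000,0.683)
cell (5,1): code 1110 → (5.000,1.600)–(5.409,1.000)
cell (5,2): code 1001 → (6.000,2.725)–(5.000,2.203)
cell (6,0): code 0010 → (6.000,0.683)–(6.387,1.000)
cell (6,1): code 0011 → (6.387,1.000)–(6.762,2.000)
cell (6,2): code 0001 → (6.762,2.000)–(6.000,2.725)
total: 12 segments, chained into 2 closed loop(s), length Σ = 9.992168

segments=12 loops=2 length=9.992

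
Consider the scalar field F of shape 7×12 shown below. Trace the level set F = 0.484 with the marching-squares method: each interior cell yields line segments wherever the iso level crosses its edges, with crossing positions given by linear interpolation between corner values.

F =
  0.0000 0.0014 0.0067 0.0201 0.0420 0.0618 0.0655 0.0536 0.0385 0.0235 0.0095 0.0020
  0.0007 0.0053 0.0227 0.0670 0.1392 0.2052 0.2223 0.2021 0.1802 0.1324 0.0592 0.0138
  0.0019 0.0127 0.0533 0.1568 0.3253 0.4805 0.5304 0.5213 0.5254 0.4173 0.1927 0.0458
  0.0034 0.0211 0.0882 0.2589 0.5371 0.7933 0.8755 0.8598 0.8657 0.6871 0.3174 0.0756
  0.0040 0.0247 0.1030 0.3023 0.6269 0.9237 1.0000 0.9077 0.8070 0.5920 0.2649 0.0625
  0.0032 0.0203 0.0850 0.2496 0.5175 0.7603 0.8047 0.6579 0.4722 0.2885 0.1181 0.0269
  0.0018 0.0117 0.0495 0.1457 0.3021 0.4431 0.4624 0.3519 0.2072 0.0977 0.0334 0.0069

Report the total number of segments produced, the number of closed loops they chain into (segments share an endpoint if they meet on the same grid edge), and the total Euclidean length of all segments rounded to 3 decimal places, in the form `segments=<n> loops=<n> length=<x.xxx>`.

cell (1,5): code 0100 → (1.849,6.000)–(2.000,5.070)
cell (1,6): code 1100 → (1.883,7.000)–(1.849,6.000)
cell (1,7): code 1100 → (1.880,8.000)–(1.883,7.000)
cell (1,8): code 1000 → (2.000,8.383)–(1.880,8.000)
cell (2,3): code 0100 → (2.749,4.000)–(3.000,3.809)
cell (2,4): code 1100 → (2.011,5.000)–(2.749,4.000)
cell (2,5): code 1110 → (2.000,5.070)–(2.011,5.000)
cell (2,8): code 1101 → (2.247,9.000)–(2.000,8.383)
cell (2,9): code 1000 → (3.000,9.549)–(2.247,9.000)
cell (3,3): code 0110 → (3.000,3.809)–(4.000,3.560)
cell (3,9): code 1001 → (4.000,9.330)–(3.000,9.549)
cell (4,3): code 0110 → (4.000,3.560)–(5.000,3.875)
cell (4,7): code 1011 → (5.000,7.936)–(4.965,8.000)
cell (4,8): code 0011 → (4.965,8.000)–(4.356,9.000)
cell (4,9): code 0001 → (4.356,9.000)–(4.000,9.330)
cell (5,3): code 0010 → (5.000,3.875)–(5.156,4.000)
cell (5,4): code 0011 → (5.156,4.000)–(5.871,5.000)
cell (5,5): code 0011 → (5.871,5.000)–(5.937,6.000)
cell (5,6): code 0011 → (5.937,6.000)–(5.568,7.000)
cell (5,7): code 0001 → (5.568,7.000)–(5.000,7.936)
total: 20 segments, chained into 1 closed loop(s), length Σ = 15.993800

segments=20 loops=1 length=15.994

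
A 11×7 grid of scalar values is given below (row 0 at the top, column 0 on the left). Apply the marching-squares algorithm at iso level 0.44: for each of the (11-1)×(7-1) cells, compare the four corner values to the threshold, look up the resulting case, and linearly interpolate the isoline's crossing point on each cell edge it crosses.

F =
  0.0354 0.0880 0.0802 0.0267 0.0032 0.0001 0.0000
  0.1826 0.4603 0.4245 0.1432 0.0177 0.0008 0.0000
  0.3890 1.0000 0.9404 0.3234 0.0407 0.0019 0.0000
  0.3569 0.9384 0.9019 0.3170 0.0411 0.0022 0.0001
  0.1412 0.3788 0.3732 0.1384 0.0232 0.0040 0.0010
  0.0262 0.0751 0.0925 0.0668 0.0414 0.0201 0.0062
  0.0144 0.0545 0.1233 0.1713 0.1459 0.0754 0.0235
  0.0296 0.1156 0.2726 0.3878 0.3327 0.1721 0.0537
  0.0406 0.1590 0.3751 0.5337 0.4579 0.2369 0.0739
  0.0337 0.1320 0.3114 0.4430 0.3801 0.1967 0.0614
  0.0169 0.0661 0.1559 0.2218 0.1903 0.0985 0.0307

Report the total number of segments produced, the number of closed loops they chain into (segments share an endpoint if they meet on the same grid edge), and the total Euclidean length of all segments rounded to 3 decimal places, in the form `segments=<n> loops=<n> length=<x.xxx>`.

cell (0,0): code 0100 → (0.945,1.000)–(1.000,0.927)
cell (0,1): code 1000 → (1.000,1.567)–(0.945,1.000)
cell (1,0): code 0110 → (1.000,0.927)–(2.000,0.083)
cell (1,1): code 1101 → (1.030,2.000)–(1.000,1.567)
cell (1,2): code 1000 → (2.000,2.811)–(1.030,2.000)
cell (2,0): code 0110 → (2.000,0.083)–(3.000,0.143)
cell (2,2): code 1001 → (3.000,2.790)–(2.000,2.811)
cell (3,0): code 0010 → (3.000,0.143)–(3.891,1.000)
cell (3,1): code 0011 → (3.891,1.000)–(3.874,2.000)
cell (3,2): code 0001 → (3.874,2.000)–(3.000,2.790)
cell (7,2): code 0100 → (7.358,3.000)–(8.000,2.409)
cell (7,3): code 1100 → (7.857,4.000)–(7.358,3.000)
cell (7,4): code 1000 → (8.000,4.081)–(7.857,4.000)
cell (8,2): code 0110 → (8.000,2.409)–(9.000,2.977)
cell (8,3): code 1011 → (9.000,3.048)–(8.230,4.000)
cell (8,4): code 0001 → (8.230,4.000)–(8.000,4.081)
cell (9,2): code 0010 → (9.000,2.977)–(9.014,3.000)
cell (9,3): code 0001 → (9.014,3.000)–(9.000,3.048)
total: 18 segments, chained into 2 closed loop(s), length Σ = 13.932599

segments=18 loops=2 length=13.933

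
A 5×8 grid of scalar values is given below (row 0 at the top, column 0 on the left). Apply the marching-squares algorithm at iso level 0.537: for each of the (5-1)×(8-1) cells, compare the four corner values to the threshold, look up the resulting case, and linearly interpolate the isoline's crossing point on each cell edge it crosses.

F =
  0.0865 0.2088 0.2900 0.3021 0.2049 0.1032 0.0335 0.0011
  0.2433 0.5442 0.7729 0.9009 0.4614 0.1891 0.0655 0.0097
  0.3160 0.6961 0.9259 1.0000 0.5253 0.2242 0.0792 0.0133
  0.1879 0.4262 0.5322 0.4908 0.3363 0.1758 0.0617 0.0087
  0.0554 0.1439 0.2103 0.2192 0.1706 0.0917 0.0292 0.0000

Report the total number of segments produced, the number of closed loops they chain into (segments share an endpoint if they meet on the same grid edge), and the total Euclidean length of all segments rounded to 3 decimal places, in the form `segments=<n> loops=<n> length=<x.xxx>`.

segments=10 loops=1 length=9.392

cell (0,0): code 0100 → (0.979,1.000)–(1.000,0.976)
cell (0,1): code 1100 → (0.511,2.000)–(0.979,1.000)
cell (0,2): code 1100 → (0.392,3.000)–(0.511,2.000)
cell (0,3): code 1000 → (1.000,3.828)–(0.392,3.000)
cell (1,0): code 0110 → (1.000,0.976)–(2.000,0.581)
cell (1,3): code 1001 → (2.000,3.975)–(1.000,3.828)
cell (2,0): code 0010 → (2.000,0.581)–(2.589,1.000)
cell (2,1): code 0011 → (2.589,1.000)–(2.988,2.000)
cell (2,2): code 0011 → (2.988,2.000)–(2.909,3.000)
cell (2,3): code 0001 → (2.909,3.000)–(2.000,3.975)
total: 10 segments, chained into 1 closed loop(s), length Σ = 9.391757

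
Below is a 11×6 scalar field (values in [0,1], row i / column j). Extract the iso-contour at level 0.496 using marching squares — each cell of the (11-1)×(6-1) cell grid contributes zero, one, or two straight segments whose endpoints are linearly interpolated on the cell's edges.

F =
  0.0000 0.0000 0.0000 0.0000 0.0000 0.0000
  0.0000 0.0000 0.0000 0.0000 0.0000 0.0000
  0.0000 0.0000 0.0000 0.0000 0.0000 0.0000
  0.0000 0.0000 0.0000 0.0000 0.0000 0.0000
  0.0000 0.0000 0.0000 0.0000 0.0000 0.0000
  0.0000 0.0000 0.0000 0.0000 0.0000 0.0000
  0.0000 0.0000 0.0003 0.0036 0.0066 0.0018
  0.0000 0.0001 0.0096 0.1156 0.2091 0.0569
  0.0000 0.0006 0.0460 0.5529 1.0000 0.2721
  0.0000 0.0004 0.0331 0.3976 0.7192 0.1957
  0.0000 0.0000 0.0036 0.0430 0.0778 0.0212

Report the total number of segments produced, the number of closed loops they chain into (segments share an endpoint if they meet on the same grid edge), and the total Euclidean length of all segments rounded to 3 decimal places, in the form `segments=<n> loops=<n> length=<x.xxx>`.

cell (7,2): code 0100 → (7.870,3.000)–(8.000,2.888)
cell (7,3): code 1100 → (7.363,4.000)–(7.870,3.000)
cell (7,4): code 1000 → (8.000,4.692)–(7.363,4.000)
cell (8,2): code 0010 → (8.000,2.888)–(8.366,3.000)
cell (8,3): code 0111 → (8.366,3.000)–(9.000,3.306)
cell (8,4): code 1001 → (9.000,4.426)–(8.000,4.692)
cell (9,3): code 0010 → (9.000,3.306)–(9.348,4.000)
cell (9,4): code 0001 → (9.348,4.000)–(9.000,4.426)
total: 8 segments, chained into 1 closed loop(s), length Σ = 5.682433

segments=8 loops=1 length=5.682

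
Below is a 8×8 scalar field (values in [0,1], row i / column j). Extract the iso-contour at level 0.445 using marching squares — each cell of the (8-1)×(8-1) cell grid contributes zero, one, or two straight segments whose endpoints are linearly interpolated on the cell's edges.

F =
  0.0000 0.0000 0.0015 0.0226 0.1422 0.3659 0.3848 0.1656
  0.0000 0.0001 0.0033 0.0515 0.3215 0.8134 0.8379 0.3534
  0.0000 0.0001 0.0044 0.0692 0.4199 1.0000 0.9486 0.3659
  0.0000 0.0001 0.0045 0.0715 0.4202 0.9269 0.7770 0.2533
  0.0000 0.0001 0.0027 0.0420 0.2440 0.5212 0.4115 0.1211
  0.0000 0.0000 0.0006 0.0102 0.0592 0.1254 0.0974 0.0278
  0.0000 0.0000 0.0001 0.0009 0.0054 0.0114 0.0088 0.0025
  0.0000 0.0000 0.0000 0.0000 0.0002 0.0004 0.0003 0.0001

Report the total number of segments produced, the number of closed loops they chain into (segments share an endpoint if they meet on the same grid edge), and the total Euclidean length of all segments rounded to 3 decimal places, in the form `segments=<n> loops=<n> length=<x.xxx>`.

segments=12 loops=1 length=11.040

cell (0,4): code 0100 → (0.177,5.000)–(1.000,4.251)
cell (0,5): code 1100 → (0.133,6.000)–(0.177,5.000)
cell (0,6): code 1000 → (1.000,6.811)–(0.133,6.000)
cell (1,4): code 0110 → (1.000,4.251)–(2.000,4.043)
cell (1,6): code 1001 → (2.000,6.864)–(1.000,6.811)
cell (2,4): code 0110 → (2.000,4.043)–(3.000,4.049)
cell (2,6): code 1001 → (3.000,6.634)–(2.000,6.864)
cell (3,4): code 0110 → (3.000,4.049)–(4.000,4.725)
cell (3,5): code 1011 → (4.000,5.695)–(3.908,6.000)
cell (3,6): code 0001 → (3.908,6.000)–(3.000,6.634)
cell (4,4): code 0010 → (4.000,4.725)–(4.193,5.000)
cell (4,5): code 0001 → (4.193,5.000)–(4.000,5.695)
total: 12 segments, chained into 1 closed loop(s), length Σ = 11.040203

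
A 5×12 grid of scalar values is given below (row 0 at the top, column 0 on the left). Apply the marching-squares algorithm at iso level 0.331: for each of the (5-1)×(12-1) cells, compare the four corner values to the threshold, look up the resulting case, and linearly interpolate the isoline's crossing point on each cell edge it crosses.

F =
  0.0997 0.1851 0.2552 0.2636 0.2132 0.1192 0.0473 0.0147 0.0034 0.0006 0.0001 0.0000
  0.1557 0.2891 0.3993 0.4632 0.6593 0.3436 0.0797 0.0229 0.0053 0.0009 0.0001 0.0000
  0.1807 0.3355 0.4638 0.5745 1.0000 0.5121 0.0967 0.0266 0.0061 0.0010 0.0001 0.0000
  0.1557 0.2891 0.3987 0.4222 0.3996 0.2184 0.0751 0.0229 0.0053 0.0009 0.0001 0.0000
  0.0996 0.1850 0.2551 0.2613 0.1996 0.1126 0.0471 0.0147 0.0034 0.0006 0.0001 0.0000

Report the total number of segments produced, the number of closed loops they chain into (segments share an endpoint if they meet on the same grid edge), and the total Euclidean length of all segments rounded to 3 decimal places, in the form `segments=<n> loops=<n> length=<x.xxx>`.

cell (0,1): code 0100 → (0.526,2.000)–(1.000,1.380)
cell (0,2): code 1100 → (0.338,3.000)–(0.526,2.000)
cell (0,3): code 1100 → (0.264,4.000)–(0.338,3.000)
cell (0,4): code 1100 → (0.944,5.000)–(0.264,4.000)
cell (0,5): code 1000 → (1.000,5.048)–(0.944,5.000)
cell (1,0): code 0100 → (1.903,1.000)–(2.000,0.971)
cell (1,1): code 1110 → (1.000,1.380)–(1.903,1.000)
cell (1,5): code 1001 → (2.000,5.436)–(1.000,5.048)
cell (2,0): code 0010 → (2.000,0.971)–(2.097,1.000)
cell (2,1): code 0111 → (2.097,1.000)–(3.000,1.382)
cell (2,4): code 1011 → (3.000,4.379)–(2.617,5.000)
cell (2,5): code 0001 → (2.617,5.000)–(2.000,5.436)
cell (3,1): code 0010 → (3.000,1.382)–(3.471,2.000)
cell (3,2): code 0011 → (3.471,2.000)–(3.567,3.000)
cell (3,3): code 0011 → (3.567,3.000)–(3.343,4.000)
cell (3,4): code 0001 → (3.343,4.000)–(3.000,4.379)
total: 16 segments, chained into 1 closed loop(s), length Σ = 12.121552

segments=16 loops=1 length=12.122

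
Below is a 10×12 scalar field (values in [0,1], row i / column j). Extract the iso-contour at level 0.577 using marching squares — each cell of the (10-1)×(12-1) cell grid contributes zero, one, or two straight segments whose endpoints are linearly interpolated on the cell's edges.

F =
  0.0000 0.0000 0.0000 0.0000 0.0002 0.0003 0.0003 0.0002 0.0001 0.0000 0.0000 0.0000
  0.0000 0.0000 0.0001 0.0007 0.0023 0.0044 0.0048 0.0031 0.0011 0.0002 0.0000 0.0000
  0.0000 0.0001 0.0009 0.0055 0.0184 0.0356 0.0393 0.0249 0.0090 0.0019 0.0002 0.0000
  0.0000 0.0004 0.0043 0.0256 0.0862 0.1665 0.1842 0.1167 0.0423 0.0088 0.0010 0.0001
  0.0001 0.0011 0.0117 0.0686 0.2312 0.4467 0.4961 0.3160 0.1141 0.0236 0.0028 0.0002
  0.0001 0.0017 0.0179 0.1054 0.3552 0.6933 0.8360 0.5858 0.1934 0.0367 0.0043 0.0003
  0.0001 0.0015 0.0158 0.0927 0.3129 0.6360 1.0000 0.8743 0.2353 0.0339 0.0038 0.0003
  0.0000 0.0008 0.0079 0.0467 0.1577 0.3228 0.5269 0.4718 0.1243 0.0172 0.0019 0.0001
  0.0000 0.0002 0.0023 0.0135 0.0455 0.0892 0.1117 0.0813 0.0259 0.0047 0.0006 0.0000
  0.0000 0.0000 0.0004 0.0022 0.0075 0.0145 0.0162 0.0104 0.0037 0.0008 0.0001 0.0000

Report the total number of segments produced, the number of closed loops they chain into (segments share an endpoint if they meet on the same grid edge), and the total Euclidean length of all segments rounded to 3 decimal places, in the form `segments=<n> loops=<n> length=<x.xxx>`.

cell (4,4): code 0100 → (4.528,5.000)–(5.000,4.656)
cell (4,5): code 1100 → (4.238,6.000)–(4.528,5.000)
cell (4,6): code 1100 → (4.967,7.000)–(4.238,6.000)
cell (4,7): code 1000 → (5.000,7.022)–(4.967,7.000)
cell (5,4): code 0110 → (5.000,4.656)–(6.000,4.817)
cell (5,7): code 1001 → (6.000,7.465)–(5.000,7.022)
cell (6,4): code 0010 → (6.000,4.817)–(6.188,5.000)
cell (6,5): code 0011 → (6.188,5.000)–(6.894,6.000)
cell (6,6): code 0011 → (6.894,6.000)–(6.739,7.000)
cell (6,7): code 0001 → (6.739,7.000)–(6.000,7.465)
total: 10 segments, chained into 1 closed loop(s), length Σ = 8.380224

segments=10 loops=1 length=8.380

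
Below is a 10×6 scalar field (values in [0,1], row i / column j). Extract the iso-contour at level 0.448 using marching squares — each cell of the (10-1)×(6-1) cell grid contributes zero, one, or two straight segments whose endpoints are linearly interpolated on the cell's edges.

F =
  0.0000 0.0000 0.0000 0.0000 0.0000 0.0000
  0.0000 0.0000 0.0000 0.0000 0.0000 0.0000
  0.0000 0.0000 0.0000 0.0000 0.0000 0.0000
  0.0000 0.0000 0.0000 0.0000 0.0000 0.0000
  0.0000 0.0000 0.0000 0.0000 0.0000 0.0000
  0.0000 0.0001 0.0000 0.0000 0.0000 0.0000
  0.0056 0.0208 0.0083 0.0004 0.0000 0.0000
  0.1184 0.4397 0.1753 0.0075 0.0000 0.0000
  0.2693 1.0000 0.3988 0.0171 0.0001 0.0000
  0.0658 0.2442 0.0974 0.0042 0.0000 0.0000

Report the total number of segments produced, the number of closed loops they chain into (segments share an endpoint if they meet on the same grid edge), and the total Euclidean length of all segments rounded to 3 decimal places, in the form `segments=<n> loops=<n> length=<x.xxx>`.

cell (7,0): code 0100 → (7.015,1.000)–(8.000,0.245)
cell (7,1): code 1000 → (8.000,1.918)–(7.015,1.000)
cell (8,0): code 0010 → (8.000,0.245)–(8.730,1.000)
cell (8,1): code 0001 → (8.730,1.000)–(8.000,1.918)
total: 4 segments, chained into 1 closed loop(s), length Σ = 4.812170

segments=4 loops=1 length=4.812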